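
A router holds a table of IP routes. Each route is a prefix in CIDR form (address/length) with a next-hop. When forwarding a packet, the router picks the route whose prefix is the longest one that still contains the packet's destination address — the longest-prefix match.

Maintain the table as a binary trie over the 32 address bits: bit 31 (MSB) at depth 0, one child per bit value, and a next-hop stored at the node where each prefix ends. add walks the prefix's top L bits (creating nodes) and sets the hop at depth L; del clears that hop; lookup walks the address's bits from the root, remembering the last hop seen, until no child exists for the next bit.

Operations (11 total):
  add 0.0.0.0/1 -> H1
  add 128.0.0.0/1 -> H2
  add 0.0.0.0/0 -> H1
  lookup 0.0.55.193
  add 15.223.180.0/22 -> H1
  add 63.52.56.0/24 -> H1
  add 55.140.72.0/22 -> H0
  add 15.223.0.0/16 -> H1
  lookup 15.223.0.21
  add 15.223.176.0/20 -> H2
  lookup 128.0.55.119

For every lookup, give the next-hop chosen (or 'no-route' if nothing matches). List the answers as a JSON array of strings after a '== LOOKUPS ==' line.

Process each operation:
  add 0.0.0.0/1 -> H1 at depth 1
  add 128.0.0.0/1 -> H2 at depth 1
  add 0.0.0.0/0 -> H1 at depth 0
  Q 0.0.55.193: descend 0 ; hops seen [H1,H1] ; pick H1
  add 15.223.180.0/22 -> H1 at depth 22
  add 63.52.56.0/24 -> H1 at depth 24
  add 55.140.72.0/22 -> H0 at depth 22
  add 15.223.0.0/16 -> H1 at depth 16
  Q 15.223.0.21: descend 0000111111011111 ; hops seen [H1,H1,H1] ; pick H1
  add 15.223.176.0/20 -> H2 at depth 20
  Q 128.0.55.119: descend 1 ; hops seen [H1,H2] ; pick H2

== LOOKUPS ==
["H1","H1","H2"]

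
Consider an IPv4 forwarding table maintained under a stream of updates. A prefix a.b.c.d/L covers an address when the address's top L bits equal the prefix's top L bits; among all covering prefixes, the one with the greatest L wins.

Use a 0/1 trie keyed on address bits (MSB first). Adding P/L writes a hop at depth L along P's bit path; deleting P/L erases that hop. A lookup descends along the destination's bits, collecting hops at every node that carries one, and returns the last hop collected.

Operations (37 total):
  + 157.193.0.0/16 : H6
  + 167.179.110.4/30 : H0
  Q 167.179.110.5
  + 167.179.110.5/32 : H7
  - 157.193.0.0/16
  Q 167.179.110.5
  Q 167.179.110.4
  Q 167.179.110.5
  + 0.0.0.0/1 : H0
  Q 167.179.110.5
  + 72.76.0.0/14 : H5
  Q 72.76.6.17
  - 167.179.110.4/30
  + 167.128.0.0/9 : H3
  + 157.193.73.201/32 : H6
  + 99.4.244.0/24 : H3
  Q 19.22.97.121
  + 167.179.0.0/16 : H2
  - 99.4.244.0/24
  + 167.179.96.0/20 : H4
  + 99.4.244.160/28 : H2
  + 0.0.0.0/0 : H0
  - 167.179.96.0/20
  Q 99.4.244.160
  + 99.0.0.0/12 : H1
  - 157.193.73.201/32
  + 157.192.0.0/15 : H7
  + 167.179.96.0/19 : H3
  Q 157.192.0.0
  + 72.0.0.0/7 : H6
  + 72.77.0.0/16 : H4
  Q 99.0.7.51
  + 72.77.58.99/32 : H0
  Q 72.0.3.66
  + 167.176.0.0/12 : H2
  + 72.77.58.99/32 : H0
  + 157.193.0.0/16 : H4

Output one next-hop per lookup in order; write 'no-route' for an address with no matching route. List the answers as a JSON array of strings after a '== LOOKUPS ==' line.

Trace:
  + 157.193.0.0/16 (H6) depth=16
  + 167.179.110.4/30 (H0) depth=30
  ? 167.179.110.5  path d0:-→d1:-→d2:-→d3:-→d4:-→d5:-→d6:-→d7:-→d8:-→d9:-→d10:-→d11:-→d12:-→d13:-→d14:-→d15:-→d16:-→d17:-→d18:-→d19:-→d20:-→d21:-→d22:-→d23:-→d24:-→d25:-→d26:-→d27:-→d28:-→d29:-→d30:H0  best=H0
  + 167.179.110.5/32 (H7) depth=32
  - 157.193.0.0/16 clear@16
  ? 167.179.110.5  path d0:-→d1:-→d2:-→d3:-→d4:-→d5:-→d6:-→d7:-→d8:-→d9:-→d10:-→d11:-→d12:-→d13:-→d14:-→d15:-→d16:-→d17:-→d18:-→d19:-→d20:-→d21:-→d22:-→d23:-→d24:-→d25:-→d26:-→d27:-→d28:-→d29:-→d30:H0→d31:-→d32:H7  best=H7
  ? 167.179.110.4  path d0:-→d1:-→d2:-→d3:-→d4:-→d5:-→d6:-→d7:-→d8:-→d9:-→d10:-→d11:-→d12:-→d13:-→d14:-→d15:-→d16:-→d17:-→d18:-→d19:-→d20:-→d21:-→d22:-→d23:-→d24:-→d25:-→d26:-→d27:-→d28:-→d29:-→d30:H0→d31:-  best=H0
  ? 167.179.110.5  path d0:-→d1:-→d2:-→d3:-→d4:-→d5:-→d6:-→d7:-→d8:-→d9:-→d10:-→d11:-→d12:-→d13:-→d14:-→d15:-→d16:-→d17:-→d18:-→d19:-→d20:-→d21:-→d22:-→d23:-→d24:-→d25:-→d26:-→d27:-→d28:-→d29:-→d30:H0→d31:-→d32:H7  best=H7
  + 0.0.0.0/1 (H0) depth=1
  ? 167.179.110.5  path d0:-→d1:-→d2:-→d3:-→d4:-→d5:-→d6:-→d7:-→d8:-→d9:-→d10:-→d11:-→d12:-→d13:-→d14:-→d15:-→d16:-→d17:-→d18:-→d19:-→d20:-→d21:-→d22:-→d23:-→d24:-→d25:-→d26:-→d27:-→d28:-→d29:-→d30:H0→d31:-→d32:H7  best=H7
  + 72.76.0.0/14 (H5) depth=14
  ? 72.76.6.17  path d0:-→d1:H0→d2:-→d3:-→d4:-→d5:-→d6:-→d7:-→d8:-→d9:-→d10:-→d11:-→d12:-→d13:-→d14:H5  best=H5
  - 167.179.110.4/30 clear@30
  + 167.128.0.0/9 (H3) depth=9
  + 157.193.73.201/32 (H6) depth=32
  + 99.4.244.0/24 (H3) depth=24
  ? 19.22.97.121  path d0:-→d1:H0  best=H0
  + 167.179.0.0/16 (H2) depth=16
  - 99.4.244.0/24 clear@24
  + 167.179.96.0/20 (H4) depth=20
  + 99.4.244.160/28 (H2) depth=28
  + 0.0.0.0/0 (H0) depth=0
  - 167.179.96.0/20 clear@20
  ? 99.4.244.160  path d0:H0→d1:H0→d2:-→d3:-→d4:-→d5:-→d6:-→d7:-→d8:-→d9:-→d10:-→d11:-→d12:-→d13:-→d14:-→d15:-→d16:-→d17:-→d18:-→d19:-→d20:-→d21:-→d22:-→d23:-→d24:-→d25:-→d26:-→d27:-→d28:H2  best=H2
  + 99.0.0.0/12 (H1) depth=12
  - 157.193.73.201/32 clear@32
  + 157.192.0.0/15 (H7) depth=15
  + 167.179.96.0/19 (H3) depth=19
  ? 157.192.0.0  path d0:H0→d1:-→d2:-→d3:-→d4:-→d5:-→d6:-→d7:-→d8:-→d9:-→d10:-→d11:-→d12:-→d13:-→d14:-→d15:H7  best=H7
  + 72.0.0.0/7 (H6) depth=7
  + 72.77.0.0/16 (H4) depth=16
  ? 99.0.7.51  path d0:H0→d1:H0→d2:-→d3:-→d4:-→d5:-→d6:-→d7:-→d8:-→d9:-→d10:-→d11:-→d12:H1→d13:-  best=H1
  + 72.77.58.99/32 (H0) depth=32
  ? 72.0.3.66  path d0:H0→d1:H0→d2:-→d3:-→d4:-→d5:-→d6:-→d7:H6→d8:-→d9:-  best=H6
  + 167.176.0.0/12 (H2) depth=12
  + 72.77.58.99/32 (H0) depth=32
  + 157.193.0.0/16 (H4) depth=16

== LOOKUPS ==
["H0","H7","H0","H7","H7","H5","H0","H2","H7","H1","H6"]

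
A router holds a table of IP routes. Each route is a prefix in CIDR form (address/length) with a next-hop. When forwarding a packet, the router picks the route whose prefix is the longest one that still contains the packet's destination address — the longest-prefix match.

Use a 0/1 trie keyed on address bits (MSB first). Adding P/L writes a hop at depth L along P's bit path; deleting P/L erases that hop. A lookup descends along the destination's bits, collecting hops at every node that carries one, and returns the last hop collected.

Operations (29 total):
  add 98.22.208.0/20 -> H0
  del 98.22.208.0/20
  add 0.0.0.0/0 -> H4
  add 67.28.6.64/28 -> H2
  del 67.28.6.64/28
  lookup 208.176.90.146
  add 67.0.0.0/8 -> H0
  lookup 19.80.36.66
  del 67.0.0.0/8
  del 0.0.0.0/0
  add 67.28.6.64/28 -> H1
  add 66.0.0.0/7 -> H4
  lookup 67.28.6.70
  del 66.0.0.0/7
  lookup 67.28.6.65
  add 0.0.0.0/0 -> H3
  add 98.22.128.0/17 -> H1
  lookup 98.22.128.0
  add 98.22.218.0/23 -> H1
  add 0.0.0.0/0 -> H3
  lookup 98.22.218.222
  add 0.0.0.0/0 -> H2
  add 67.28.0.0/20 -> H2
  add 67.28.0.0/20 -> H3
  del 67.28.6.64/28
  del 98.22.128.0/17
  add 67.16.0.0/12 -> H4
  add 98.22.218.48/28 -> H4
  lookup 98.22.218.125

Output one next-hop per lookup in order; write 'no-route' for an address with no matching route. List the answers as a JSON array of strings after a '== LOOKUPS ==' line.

Apply in order:
  + 98.22.208.0/20 (H0) depth=20
  - 98.22.208.0/20 clear@20
  + 0.0.0.0/0 (H4) depth=0
  + 67.28.6.64/28 (H2) depth=28
  - 67.28.6.64/28 clear@28
  lookup 208.176.90.146: bits ε walk d0:H4 -> H4
  + 67.0.0.0/8 (H0) depth=8
  lookup 19.80.36.66: bits 0 walk d0:H4→d1:- -> H4
  - 67.0.0.0/8 clear@8
  - 0.0.0.0/0 clear@0
  + 67.28.6.64/28 (H1) depth=28
  + 66.0.0.0/7 (H4) depth=7
  lookup 67.28.6.70: bits 0100001100011100000001100100 walk d0:-→d1:-→d2:-→d3:-→d4:-→d5:-→d6:-→d7:H4→d8:-→d9:-→d10:-→d11:-→d12:-→d13:-→d14:-→d15:-→d16:-→d17:-→d18:-→d19:-→d20:-→d21:-→d22:-→d23:-→d24:-→d25:-→d26:-→d27:-→d28:H1 -> H1
  - 66.0.0.0/7 clear@7
  lookup 67.28.6.65: bits 0100001100011100000001100100 walk d0:-→d1:-→d2:-→d3:-→d4:-→d5:-→d6:-→d7:-→d8:-→d9:-→d10:-→d11:-→d12:-→d13:-→d14:-→d15:-→d16:-→d17:-→d18:-→d19:-→d20:-→d21:-→d22:-→d23:-→d24:-→d25:-→d26:-→d27:-→d28:H1 -> H1
  + 0.0.0.0/0 (H3) depth=0
  + 98.22.128.0/17 (H1) depth=17
  lookup 98.22.128.0: bits 01100010000101101 walk d0:H3→d1:-→d2:-→d3:-→d4:-→d5:-→d6:-→d7:-→d8:-→d9:-→d10:-→d11:-→d12:-→d13:-→d14:-→d15:-→d16:-→d17:H1 -> H1
  + 98.22.218.0/23 (H1) depth=23
  + 0.0.0.0/0 (H3) depth=0
  lookup 98.22.218.222: bits 01100010000101101101101 walk d0:H3→d1:-→d2:-→d3:-→d4:-→d5:-→d6:-→d7:-→d8:-→d9:-→d10:-→d11:-→d12:-→d13:-→d14:-→d15:-→d16:-→d17:H1→d18:-→d19:-→d20:-→d21:-→d22:-→d23:H1 -> H1
  + 0.0.0.0/0 (H2) depth=0
  + 67.28.0.0/20 (H2) depth=20
  + 67.28.0.0/20 (H3) depth=20
  - 67.28.6.64/28 clear@28
  - 98.22.128.0/17 clear@17
  + 67.16.0.0/12 (H4) depth=12
  + 98.22.218.48/28 (H4) depth=28
  lookup 98.22.218.125: bits 0110001000010110110110100 walk d0:H2→d1:-→d2:-→d3:-→d4:-→d5:-→d6:-→d7:-→d8:-→d9:-→d10:-→d11:-→d12:-→d13:-→d14:-→d15:-→d16:-→d17:-→d18:-→d19:-→d20:-→d21:-→d22:-→d23:H1→d24:-→d25:- -> H1

== LOOKUPS ==
["H4","H4","H1","H1","H1","H1","H1"]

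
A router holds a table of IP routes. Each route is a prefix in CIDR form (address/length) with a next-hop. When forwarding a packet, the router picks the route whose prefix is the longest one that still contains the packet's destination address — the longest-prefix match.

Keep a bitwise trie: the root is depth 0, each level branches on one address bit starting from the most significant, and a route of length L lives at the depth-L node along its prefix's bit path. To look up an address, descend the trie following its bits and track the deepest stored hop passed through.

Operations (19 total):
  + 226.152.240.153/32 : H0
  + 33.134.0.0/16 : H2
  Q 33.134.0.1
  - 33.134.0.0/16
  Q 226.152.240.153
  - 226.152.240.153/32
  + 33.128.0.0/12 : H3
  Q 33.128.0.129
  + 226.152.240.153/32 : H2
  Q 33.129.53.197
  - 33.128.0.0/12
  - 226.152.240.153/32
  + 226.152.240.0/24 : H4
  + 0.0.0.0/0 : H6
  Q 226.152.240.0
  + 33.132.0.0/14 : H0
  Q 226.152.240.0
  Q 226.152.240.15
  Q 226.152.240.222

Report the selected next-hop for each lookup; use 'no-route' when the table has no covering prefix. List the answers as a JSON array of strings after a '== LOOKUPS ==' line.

Process each operation:
  add 226.152.240.153/32 -> H0 at depth 32
  add 33.134.0.0/16 -> H2 at depth 16
  lookup 33.134.0.1: bits 0010000110000110 walk d0:-→d1:-→d2:-→d3:-→d4:-→d5:-→d6:-→d7:-→d8:-→d9:-→d10:-→d11:-→d12:-→d13:-→d14:-→d15:-→d16:H2 -> H2
  del 33.134.0.0/16 (clear depth 16)
  lookup 226.152.240.153: bits 11100010100110001111000010011001 walk d0:-→d1:-→d2:-→d3:-→d4:-→d5:-→d6:-→d7:-→d8:-→d9:-→d10:-→d11:-→d12:-→d13:-→d14:-→d15:-→d16:-→d17:-→d18:-→d19:-→d20:-→d21:-→d22:-→d23:-→d24:-→d25:-→d26:-→d27:-→d28:-→d29:-→d30:-→d31:-→d32:H0 -> H0
  del 226.152.240.153/32 (clear depth 32)
  add 33.128.0.0/12 -> H3 at depth 12
  lookup 33.128.0.129: bits 0010000110000 walk d0:-→d1:-→d2:-→d3:-→d4:-→d5:-→d6:-→d7:-→d8:-→d9:-→d10:-→d11:-→d12:H3→d13:- -> H3
  add 226.152.240.153/32 -> H2 at depth 32
  lookup 33.129.53.197: bits 0010000110000 walk d0:-→d1:-→d2:-→d3:-→d4:-→d5:-→d6:-→d7:-→d8:-→d9:-→d10:-→d11:-→d12:H3→d13:- -> H3
  del 33.128.0.0/12 (clear depth 12)
  del 226.152.240.153/32 (clear depth 32)
  add 226.152.240.0/24 -> H4 at depth 24
  add 0.0.0.0/0 -> H6 at depth 0
  lookup 226.152.240.0: bits 111000101001100011110000 walk d0:H6→d1:-→d2:-→d3:-→d4:-→d5:-→d6:-→d7:-→d8:-→d9:-→d10:-→d11:-→d12:-→d13:-→d14:-→d15:-→d16:-→d17:-→d18:-→d19:-→d20:-→d21:-→d22:-→d23:-→d24:H4 -> H4
  add 33.132.0.0/14 -> H0 at depth 14
  lookup 226.152.240.0: bits 111000101001100011110000 walk d0:H6→d1:-→d2:-→d3:-→d4:-→d5:-→d6:-→d7:-→d8:-→d9:-→d10:-→d11:-→d12:-→d13:-→d14:-→d15:-→d16:-→d17:-→d18:-→d19:-→d20:-→d21:-→d22:-→d23:-→d24:H4 -> H4
  lookup 226.152.240.15: bits 111000101001100011110000 walk d0:H6→d1:-→d2:-→d3:-→d4:-→d5:-→d6:-→d7:-→d8:-→d9:-→d10:-→d11:-→d12:-→d13:-→d14:-→d15:-→d16:-→d17:-→d18:-→d19:-→d20:-→d21:-→d22:-→d23:-→d24:H4 -> H4
  lookup 226.152.240.222: bits 1110001010011000111100001 walk d0:H6→d1:-→d2:-→d3:-→d4:-→d5:-→d6:-→d7:-→d8:-→d9:-→d10:-→d11:-→d12:-→d13:-→d14:-→d15:-→d16:-→d17:-→d18:-→d19:-→d20:-→d21:-→d22:-→d23:-→d24:H4→d25:- -> H4

== LOOKUPS ==
["H2","H0","H3","H3","H4","H4","H4","H4"]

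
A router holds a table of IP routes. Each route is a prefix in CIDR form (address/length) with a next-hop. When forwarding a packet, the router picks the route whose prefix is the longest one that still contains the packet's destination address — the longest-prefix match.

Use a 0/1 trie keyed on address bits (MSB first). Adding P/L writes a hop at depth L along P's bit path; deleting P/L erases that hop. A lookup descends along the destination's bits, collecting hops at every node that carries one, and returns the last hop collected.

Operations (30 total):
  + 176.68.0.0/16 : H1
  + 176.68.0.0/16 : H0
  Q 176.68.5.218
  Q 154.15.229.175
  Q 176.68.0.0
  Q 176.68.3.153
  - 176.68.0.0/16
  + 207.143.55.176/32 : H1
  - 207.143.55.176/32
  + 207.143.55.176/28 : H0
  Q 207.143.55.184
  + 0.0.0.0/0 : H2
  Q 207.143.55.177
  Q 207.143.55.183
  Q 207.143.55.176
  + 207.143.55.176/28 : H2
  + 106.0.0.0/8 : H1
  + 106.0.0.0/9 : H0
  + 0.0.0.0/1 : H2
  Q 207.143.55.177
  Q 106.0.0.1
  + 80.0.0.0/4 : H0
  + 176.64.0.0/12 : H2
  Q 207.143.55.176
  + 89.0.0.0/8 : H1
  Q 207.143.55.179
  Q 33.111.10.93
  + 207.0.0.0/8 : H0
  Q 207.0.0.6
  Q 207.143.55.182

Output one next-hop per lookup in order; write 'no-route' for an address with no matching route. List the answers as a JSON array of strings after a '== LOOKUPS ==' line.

Apply in order:
  add 176.68.0.0/16 -> H1 at depth 16
  add 176.68.0.0/16 -> H0 at depth 16
  Q 176.68.5.218: descend 1011000001000100 ; hops seen [H0] ; pick H0
  Q 154.15.229.175: descend 10 ; hops seen [∅] ; pick no-route
  Q 176.68.0.0: descend 1011000001000100 ; hops seen [H0] ; pick H0
  Q 176.68.3.153: descend 1011000001000100 ; hops seen [H0] ; pick H0
  - 176.68.0.0/16 clear@16
  add 207.143.55.176/32 -> H1 at depth 32
  - 207.143.55.176/32 clear@32
  add 207.143.55.176/28 -> H0 at depth 28
  Q 207.143.55.184: descend 1100111110001111001101111011 ; hops seen [H0] ; pick H0
  add 0.0.0.0/0 -> H2 at depth 0
  Q 207.143.55.177: descend 1100111110001111001101111011000 ; hops seen [H2,H0] ; pick H0
  Q 207.143.55.183: descend 11001111100011110011011110110 ; hops seen [H2,H0] ; pick H0
  Q 207.143.55.176: descend 11001111100011110011011110110000 ; hops seen [H2,H0] ; pick H0
  add 207.143.55.176/28 -> H2 at depth 28
  add 106.0.0.0/8 -> H1 at depth 8
  add 106.0.0.0/9 -> H0 at depth 9
  add 0.0.0.0/1 -> H2 at depth 1
  Q 207.143.55.177: descend 1100111110001111001101111011000 ; hops seen [H2,H2] ; pick H2
  Q 106.0.0.1: descend 011010100 ; hops seen [H2,H2,H1,H0] ; pick H0
  add 80.0.0.0/4 -> H0 at depth 4
  add 176.64.0.0/12 -> H2 at depth 12
  Q 207.143.55.176: descend 11001111100011110011011110110000 ; hops seen [H2,H2] ; pick H2
  add 89.0.0.0/8 -> H1 at depth 8
  Q 207.143.55.179: descend 110011111000111100110111101100 ; hops seen [H2,H2] ; pick H2
  Q 33.111.10.93: descend 0 ; hops seen [H2,H2] ; pick H2
  add 207.0.0.0/8 -> H0 at depth 8
  Q 207.0.0.6: descend 11001111 ; hops seen [H2,H0] ; pick H0
  Q 207.143.55.182: descend 11001111100011110011011110110 ; hops seen [H2,H0,H2] ; pick H2

== LOOKUPS ==
["H0","no-route","H0","H0","H0","H0","H0","H0","H2","H0","H2","H2","H2","H0","H2"]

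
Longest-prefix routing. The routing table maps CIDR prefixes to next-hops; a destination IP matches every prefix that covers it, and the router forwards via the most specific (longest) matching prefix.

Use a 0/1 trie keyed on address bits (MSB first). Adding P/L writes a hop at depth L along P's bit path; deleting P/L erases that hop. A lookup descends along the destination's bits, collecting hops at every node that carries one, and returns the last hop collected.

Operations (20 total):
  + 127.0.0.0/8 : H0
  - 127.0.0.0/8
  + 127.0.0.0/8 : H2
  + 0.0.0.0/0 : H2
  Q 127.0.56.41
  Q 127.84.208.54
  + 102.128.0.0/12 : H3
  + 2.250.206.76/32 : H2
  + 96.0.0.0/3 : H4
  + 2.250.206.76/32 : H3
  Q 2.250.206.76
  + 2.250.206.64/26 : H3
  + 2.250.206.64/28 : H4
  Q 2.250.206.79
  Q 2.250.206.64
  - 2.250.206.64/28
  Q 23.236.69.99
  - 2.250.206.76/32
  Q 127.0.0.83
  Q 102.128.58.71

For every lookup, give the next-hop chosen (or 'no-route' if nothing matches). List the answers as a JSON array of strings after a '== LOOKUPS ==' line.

Process each operation:
  + 127.0.0.0/8 (H0) depth=8
  del 127.0.0.0/8 (clear depth 8)
  + 127.0.0.0/8 (H2) depth=8
  + 0.0.0.0/0 (H2) depth=0
  Q 127.0.56.41: descend 01111111 ; hops seen [H2,H2] ; pick H2
  Q 127.84.208.54: descend 01111111 ; hops seen [H2,H2] ; pick H2
  + 102.128.0.0/12 (H3) depth=12
  + 2.250.206.76/32 (H2) depth=32
  + 96.0.0.0/3 (H4) depth=3
  + 2.250.206.76/32 (H3) depth=32
  Q 2.250.206.76: descend 00000010111110101100111001001100 ; hops seen [H2,H3] ; pick H3
  + 2.250.206.64/26 (H3) depth=26
  + 2.250.206.64/28 (H4) depth=28
  Q 2.250.206.79: descend 000000101111101011001110010011 ; hops seen [H2,H3,H4] ; pick H4
  Q 2.250.206.64: descend 0000001011111010110011100100 ; hops seen [H2,H3,H4] ; pick H4
  del 2.250.206.64/28 (clear depth 28)
  Q 23.236.69.99: descend 000 ; hops seen [H2] ; pick H2
  del 2.250.206.76/32 (clear depth 32)
  Q 127.0.0.83: descend 01111111 ; hops seen [H2,H4,H2] ; pick H2
  Q 102.128.58.71: descend 011001101000 ; hops seen [H2,H4,H3] ; pick H3

== LOOKUPS ==
["H2","H2","H3","H4","H4","H2","H2","H3"]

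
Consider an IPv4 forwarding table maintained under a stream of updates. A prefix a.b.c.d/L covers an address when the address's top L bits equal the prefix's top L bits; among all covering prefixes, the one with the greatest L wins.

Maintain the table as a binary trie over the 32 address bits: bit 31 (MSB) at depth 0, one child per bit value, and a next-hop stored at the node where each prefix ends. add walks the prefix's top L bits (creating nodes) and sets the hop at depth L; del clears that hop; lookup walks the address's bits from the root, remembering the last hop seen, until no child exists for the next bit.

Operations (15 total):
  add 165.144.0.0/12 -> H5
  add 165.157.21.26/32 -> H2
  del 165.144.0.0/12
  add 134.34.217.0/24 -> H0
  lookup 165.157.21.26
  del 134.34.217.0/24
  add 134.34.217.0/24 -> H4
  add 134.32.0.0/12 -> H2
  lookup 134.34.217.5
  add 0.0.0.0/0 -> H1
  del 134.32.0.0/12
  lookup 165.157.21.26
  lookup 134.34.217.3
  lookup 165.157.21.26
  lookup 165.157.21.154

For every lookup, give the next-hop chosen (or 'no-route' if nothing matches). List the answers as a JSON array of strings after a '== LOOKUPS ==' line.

Trace:
  + 165.144.0.0/12 (H5) depth=12
  + 165.157.21.26/32 (H2) depth=32
  - 165.144.0.0/12 clear@12
  + 134.34.217.0/24 (H0) depth=24
  Q 165.157.21.26: descend 10100101100111010001010100011010 ; hops seen [H2] ; pick H2
  - 134.34.217.0/24 clear@24
  + 134.34.217.0/24 (H4) depth=24
  + 134.32.0.0/12 (H2) depth=12
  Q 134.34.217.5: descend 100001100010001011011001 ; hops seen [H2,H4] ; pick H4
  + 0.0.0.0/0 (H1) depth=0
  - 134.32.0.0/12 clear@12
  Q 165.157.21.26: descend 10100101100111010001010100011010 ; hops seen [H1,H2] ; pick H2
  Q 134.34.217.3: descend 100001100010001011011001 ; hops seen [H1,H4] ; pick H4
  Q 165.157.21.26: descend 10100101100111010001010100011010 ; hops seen [H1,H2] ; pick H2
  Q 165.157.21.154: descend 101001011001110100010101 ; hops seen [H1] ; pick H1

== LOOKUPS ==
["H2","H4","H2","H4","H2","H1"]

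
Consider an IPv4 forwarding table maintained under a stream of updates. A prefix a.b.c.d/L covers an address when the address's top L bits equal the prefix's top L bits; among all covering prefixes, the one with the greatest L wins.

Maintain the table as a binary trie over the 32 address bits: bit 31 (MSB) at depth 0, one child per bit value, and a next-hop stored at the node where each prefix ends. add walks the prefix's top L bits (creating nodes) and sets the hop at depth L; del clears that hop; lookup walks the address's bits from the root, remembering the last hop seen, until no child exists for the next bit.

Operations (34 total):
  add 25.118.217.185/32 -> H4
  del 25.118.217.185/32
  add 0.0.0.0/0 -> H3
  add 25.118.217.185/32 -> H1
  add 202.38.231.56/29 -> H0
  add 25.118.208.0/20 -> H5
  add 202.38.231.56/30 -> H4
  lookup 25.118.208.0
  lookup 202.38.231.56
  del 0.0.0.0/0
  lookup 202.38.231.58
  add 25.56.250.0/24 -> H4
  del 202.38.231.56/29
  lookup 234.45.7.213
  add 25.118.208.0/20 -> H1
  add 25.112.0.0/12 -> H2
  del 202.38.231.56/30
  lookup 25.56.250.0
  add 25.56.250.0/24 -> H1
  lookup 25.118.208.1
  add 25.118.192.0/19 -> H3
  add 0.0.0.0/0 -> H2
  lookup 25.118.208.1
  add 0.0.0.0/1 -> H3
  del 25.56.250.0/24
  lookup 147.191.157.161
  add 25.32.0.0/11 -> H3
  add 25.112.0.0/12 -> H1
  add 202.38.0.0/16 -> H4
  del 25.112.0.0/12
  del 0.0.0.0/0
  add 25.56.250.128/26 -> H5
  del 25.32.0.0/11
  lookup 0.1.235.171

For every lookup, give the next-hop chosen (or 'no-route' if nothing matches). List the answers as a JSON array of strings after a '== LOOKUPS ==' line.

Trace:
  add 25.118.217.185/32 -> H4 at depth 32
  del 25.118.217.185/32 (clear depth 32)
  add 0.0.0.0/0 -> H3 at depth 0
  add 25.118.217.185/32 -> H1 at depth 32
  add 202.38.231.56/29 -> H0 at depth 29
  add 25.118.208.0/20 -> H5 at depth 20
  add 202.38.231.56/30 -> H4 at depth 30
  Q 25.118.208.0: descend 00011001011101101101 ; hops seen [H3,H5] ; pick H5
  Q 202.38.231.56: descend 110010100010011011100111001110 ; hops seen [H3,H0,H4] ; pick H4
  del 0.0.0.0/0 (clear depth 0)
  Q 202.38.231.58: descend 110010100010011011100111001110 ; hops seen [H0,H4] ; pick H4
  add 25.56.250.0/24 -> H4 at depth 24
  del 202.38.231.56/29 (clear depth 29)
  Q 234.45.7.213: descend 11 ; hops seen [∅] ; pick no-route
  add 25.118.208.0/20 -> H1 at depth 20
  add 25.112.0.0/12 -> H2 at depth 12
  del 202.38.231.56/30 (clear depth 30)
  Q 25.56.250.0: descend 000110010011100011111010 ; hops seen [H4] ; pick H4
  add 25.56.250.0/24 -> H1 at depth 24
  Q 25.118.208.1: descend 00011001011101101101 ; hops seen [H2,H1] ; pick H1
  add 25.118.192.0/19 -> H3 at depth 19
  add 0.0.0.0/0 -> H2 at depth 0
  Q 25.118.208.1: descend 00011001011101101101 ; hops seen [H2,H2,H3,H1] ; pick H1
  add 0.0.0.0/1 -> H3 at depth 1
  del 25.56.250.0/24 (clear depth 24)
  Q 147.191.157.161: descend 1 ; hops seen [H2] ; pick H2
  add 25.32.0.0/11 -> H3 at depth 11
  add 25.112.0.0/12 -> H1 at depth 12
  add 202.38.0.0/16 -> H4 at depth 16
  del 25.112.0.0/12 (clear depth 12)
  del 0.0.0.0/0 (clear depth 0)
  add 25.56.250.128/26 -> H5 at depth 26
  del 25.32.0.0/11 (clear depth 11)
  Q 0.1.235.171: descend 000 ; hops seen [H3] ; pick H3

== LOOKUPS ==
["H5","H4","H4","no-route","H4","H1","H1","H2","H3"]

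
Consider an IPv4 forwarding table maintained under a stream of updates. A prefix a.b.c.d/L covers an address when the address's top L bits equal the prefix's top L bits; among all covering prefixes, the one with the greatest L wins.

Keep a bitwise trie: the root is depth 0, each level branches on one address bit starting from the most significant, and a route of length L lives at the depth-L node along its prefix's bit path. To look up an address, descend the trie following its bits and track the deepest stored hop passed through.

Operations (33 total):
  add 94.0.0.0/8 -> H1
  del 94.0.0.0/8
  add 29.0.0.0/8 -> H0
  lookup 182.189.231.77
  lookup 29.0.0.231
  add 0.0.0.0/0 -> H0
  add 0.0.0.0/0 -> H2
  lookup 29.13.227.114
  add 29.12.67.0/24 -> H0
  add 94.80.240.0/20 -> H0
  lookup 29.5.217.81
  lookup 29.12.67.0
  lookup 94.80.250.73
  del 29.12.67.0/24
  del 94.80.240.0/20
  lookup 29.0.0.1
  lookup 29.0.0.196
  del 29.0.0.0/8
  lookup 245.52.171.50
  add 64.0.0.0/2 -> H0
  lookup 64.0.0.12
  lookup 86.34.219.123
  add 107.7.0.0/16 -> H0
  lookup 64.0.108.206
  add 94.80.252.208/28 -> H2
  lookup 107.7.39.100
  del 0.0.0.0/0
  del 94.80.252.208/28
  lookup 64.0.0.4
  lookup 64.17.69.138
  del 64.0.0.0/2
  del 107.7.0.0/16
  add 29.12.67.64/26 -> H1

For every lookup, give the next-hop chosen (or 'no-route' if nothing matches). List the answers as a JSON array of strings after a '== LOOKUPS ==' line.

Apply in order:
  + 94.0.0.0/8 (H1) depth=8
  - 94.0.0.0/8 clear@8
  + 29.0.0.0/8 (H0) depth=8
  Q 182.189.231.77: descend ε ; hops seen [∅] ; pick no-route
  Q 29.0.0.231: descend 00011101 ; hops seen [H0] ; pick H0
  + 0.0.0.0/0 (H0) depth=0
  + 0.0.0.0/0 (H2) depth=0
  Q 29.13.227.114: descend 00011101 ; hops seen [H2,H0] ; pick H0
  + 29.12.67.0/24 (H0) depth=24
  + 94.80.240.0/20 (H0) depth=20
  Q 29.5.217.81: descend 000111010000 ; hops seen [H2,H0] ; pick H0
  Q 29.12.67.0: descend 000111010000110001000011 ; hops seen [H2,H0,H0] ; pick H0
  Q 94.80.250.73: descend 01011110010100001111 ; hops seen [H2,H0] ; pick H0
  - 29.12.67.0/24 clear@24
  - 94.80.240.0/20 clear@20
  Q 29.0.0.1: descend 000111010000 ; hops seen [H2,H0] ; pick H0
  Q 29.0.0.196: descend 000111010000 ; hops seen [H2,H0] ; pick H0
  - 29.0.0.0/8 clear@8
  Q 245.52.171.50: descend ε ; hops seen [H2] ; pick H2
  + 64.0.0.0/2 (H0) depth=2
  Q 64.0.0.12: descend 010 ; hops seen [H2,H0] ; pick H0
  Q 86.34.219.123: descend 0101 ; hops seen [H2,H0] ; pick H0
  + 107.7.0.0/16 (H0) depth=16
  Q 64.0.108.206: descend 010 ; hops seen [H2,H0] ; pick H0
  + 94.80.252.208/28 (H2) depth=28
  Q 107.7.39.100: descend 0110101100000111 ; hops seen [H2,H0,H0] ; pick H0
  - 0.0.0.0/0 clear@0
  - 94.80.252.208/28 clear@28
  Q 64.0.0.4: descend 010 ; hops seen [H0] ; pick H0
  Q 64.17.69.138: descend 010 ; hops seen [H0] ; pick H0
  - 64.0.0.0/2 clear@2
  - 107.7.0.0/16 clear@16
  + 29.12.67.64/26 (H1) depth=26

== LOOKUPS ==
["no-route","H0","H0","H0","H0","H0","H0","H0","H2","H0","H0","H0","H0","H0","H0"]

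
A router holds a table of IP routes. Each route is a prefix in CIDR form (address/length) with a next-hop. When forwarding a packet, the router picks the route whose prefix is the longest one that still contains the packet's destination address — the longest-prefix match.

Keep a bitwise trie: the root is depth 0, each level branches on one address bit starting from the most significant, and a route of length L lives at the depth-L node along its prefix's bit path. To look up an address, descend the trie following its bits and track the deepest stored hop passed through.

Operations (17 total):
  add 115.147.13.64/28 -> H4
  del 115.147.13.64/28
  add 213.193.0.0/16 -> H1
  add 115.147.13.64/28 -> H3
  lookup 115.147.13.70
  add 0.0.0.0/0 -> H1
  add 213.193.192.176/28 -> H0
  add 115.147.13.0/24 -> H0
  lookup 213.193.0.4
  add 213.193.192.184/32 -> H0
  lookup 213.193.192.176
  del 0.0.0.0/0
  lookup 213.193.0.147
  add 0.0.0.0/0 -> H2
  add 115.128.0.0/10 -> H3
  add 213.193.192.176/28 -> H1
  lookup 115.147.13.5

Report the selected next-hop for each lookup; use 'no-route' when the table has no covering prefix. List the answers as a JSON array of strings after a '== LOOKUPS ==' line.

Process each operation:
  add 115.147.13.64/28 -> H4 at depth 28
  - 115.147.13.64/28 clear@28
  add 213.193.0.0/16 -> H1 at depth 16
  add 115.147.13.64/28 -> H3 at depth 28
  ? 115.147.13.70  path d0:-→d1:-→d2:-→d3:-→d4:-→d5:-→d6:-→d7:-→d8:-→d9:-→d10:-→d11:-→d12:-→d13:-→d14:-→d15:-→d16:-→d17:-→d18:-→d19:-→d20:-→d21:-→d22:-→d23:-→d24:-→d25:-→d26:-→d27:-→d28:H3  best=H3
  add 0.0.0.0/0 -> H1 at depth 0
  add 213.193.192.176/28 -> H0 at depth 28
  add 115.147.13.0/24 -> H0 at depth 24
  ? 213.193.0.4  path d0:H1→d1:-→d2:-→d3:-→d4:-→d5:-→d6:-→d7:-→d8:-→d9:-→d10:-→d11:-→d12:-→d13:-→d14:-→d15:-→d16:H1  best=H1
  add 213.193.192.184/32 -> H0 at depth 32
  ? 213.193.192.176  path d0:H1→d1:-→d2:-→d3:-→d4:-→d5:-→d6:-→d7:-→d8:-→d9:-→d10:-→d11:-→d12:-→d13:-→d14:-→d15:-→d16:H1→d17:-→d18:-→d19:-→d20:-→d21:-→d22:-→d23:-→d24:-→d25:-→d26:-→d27:-→d28:H0  best=H0
  - 0.0.0.0/0 clear@0
  ? 213.193.0.147  path d0:-→d1:-→d2:-→d3:-→d4:-→d5:-→d6:-→d7:-→d8:-→d9:-→d10:-→d11:-→d12:-→d13:-→d14:-→d15:-→d16:H1  best=H1
  add 0.0.0.0/0 -> H2 at depth 0
  add 115.128.0.0/10 -> H3 at depth 10
  add 213.193.192.176/28 -> H1 at depth 28
  ? 115.147.13.5  path d0:H2→d1:-→d2:-→d3:-→d4:-→d5:-→d6:-→d7:-→d8:-→d9:-→d10:H3→d11:-→d12:-→d13:-→d14:-→d15:-→d16:-→d17:-→d18:-→d19:-→d20:-→d21:-→d22:-→d23:-→d24:H0→d25:-  best=H0

== LOOKUPS ==
["H3","H1","H0","H1","H0"]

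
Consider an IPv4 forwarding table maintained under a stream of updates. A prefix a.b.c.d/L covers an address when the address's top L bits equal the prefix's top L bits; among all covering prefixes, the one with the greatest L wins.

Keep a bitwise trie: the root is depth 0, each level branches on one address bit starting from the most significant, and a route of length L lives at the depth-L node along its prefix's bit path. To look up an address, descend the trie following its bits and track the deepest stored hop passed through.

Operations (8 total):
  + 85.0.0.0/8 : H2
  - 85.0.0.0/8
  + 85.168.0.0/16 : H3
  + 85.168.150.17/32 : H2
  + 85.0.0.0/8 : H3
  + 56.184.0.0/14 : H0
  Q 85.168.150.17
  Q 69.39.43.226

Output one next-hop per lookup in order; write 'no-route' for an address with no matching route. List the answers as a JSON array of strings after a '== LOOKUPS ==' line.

Apply in order:
  add 85.0.0.0/8 -> H2 at depth 8
  - 85.0.0.0/8 clear@8
  add 85.168.0.0/16 -> H3 at depth 16
  add 85.168.150.17/32 -> H2 at depth 32
  add 85.0.0.0/8 -> H3 at depth 8
  add 56.184.0.0/14 -> H0 at depth 14
  Q 85.168.150.17: descend 01010101101010001001011000010001 ; hops seen [H3,H3,H2] ; pick H2
  Q 69.39.43.226: descend 010 ; hops seen [∅] ; pick no-route

== LOOKUPS ==
["H2","no-route"]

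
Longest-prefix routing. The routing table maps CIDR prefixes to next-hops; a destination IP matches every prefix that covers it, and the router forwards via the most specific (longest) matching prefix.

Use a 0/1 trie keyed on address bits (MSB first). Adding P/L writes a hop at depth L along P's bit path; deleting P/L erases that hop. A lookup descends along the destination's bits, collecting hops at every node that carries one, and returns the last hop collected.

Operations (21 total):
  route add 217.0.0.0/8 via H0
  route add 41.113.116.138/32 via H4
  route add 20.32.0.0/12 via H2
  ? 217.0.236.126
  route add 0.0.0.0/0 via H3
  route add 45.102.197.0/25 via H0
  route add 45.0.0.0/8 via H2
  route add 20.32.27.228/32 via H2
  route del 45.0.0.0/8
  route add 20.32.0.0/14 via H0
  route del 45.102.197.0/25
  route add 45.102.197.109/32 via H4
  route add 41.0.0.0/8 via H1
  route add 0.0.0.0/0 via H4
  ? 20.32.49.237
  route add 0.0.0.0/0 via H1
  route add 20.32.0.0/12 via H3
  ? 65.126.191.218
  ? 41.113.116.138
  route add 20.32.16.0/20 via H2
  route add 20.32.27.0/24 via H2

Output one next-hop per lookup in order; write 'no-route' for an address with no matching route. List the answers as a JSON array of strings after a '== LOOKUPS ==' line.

Apply in order:
  + 217.0.0.0/8 (H0) depth=8
  + 41.113.116.138/32 (H4) depth=32
  + 20.32.0.0/12 (H2) depth=12
  lookup 217.0.236.126: bits 11011001 walk d0:-→d1:-→d2:-→d3:-→d4:-→d5:-→d6:-→d7:-→d8:H0 -> H0
  + 0.0.0.0/0 (H3) depth=0
  + 45.102.197.0/25 (H0) depth=25
  + 45.0.0.0/8 (H2) depth=8
  + 20.32.27.228/32 (H2) depth=32
  del 45.0.0.0/8 (clear depth 8)
  + 20.32.0.0/14 (H0) depth=14
  del 45.102.197.0/25 (clear depth 25)
  + 45.102.197.109/32 (H4) depth=32
  + 41.0.0.0/8 (H1) depth=8
  + 0.0.0.0/0 (H4) depth=0
  lookup 20.32.49.237: bits 000101000010000000 walk d0:H4→d1:-→d2:-→d3:-→d4:-→d5:-→d6:-→d7:-→d8:-→d9:-→d10:-→d11:-→d12:H2→d13:-→d14:H0→d15:-→d16:-→d17:-→d18:- -> H0
  + 0.0.0.0/0 (H1) depth=0
  + 20.32.0.0/12 (H3) depth=12
  lookup 65.126.191.218: bits 0 walk d0:H1→d1:- -> H1
  lookup 41.113.116.138: bits 00101001011100010111010010001010 walk d0:H1→d1:-→d2:-→d3:-→d4:-→d5:-→d6:-→d7:-→d8:H1→d9:-→d10:-→d11:-→d12:-→d13:-→d14:-→d15:-→d16:-→d17:-→d18:-→d19:-→d20:-→d21:-→d22:-→d23:-→d24:-→d25:-→d26:-→d27:-→d28:-→d29:-→d30:-→d31:-→d32:H4 -> H4
  + 20.32.16.0/20 (H2) depth=20
  + 20.32.27.0/24 (H2) depth=24

== LOOKUPS ==
["H0","H0","H1","H4"]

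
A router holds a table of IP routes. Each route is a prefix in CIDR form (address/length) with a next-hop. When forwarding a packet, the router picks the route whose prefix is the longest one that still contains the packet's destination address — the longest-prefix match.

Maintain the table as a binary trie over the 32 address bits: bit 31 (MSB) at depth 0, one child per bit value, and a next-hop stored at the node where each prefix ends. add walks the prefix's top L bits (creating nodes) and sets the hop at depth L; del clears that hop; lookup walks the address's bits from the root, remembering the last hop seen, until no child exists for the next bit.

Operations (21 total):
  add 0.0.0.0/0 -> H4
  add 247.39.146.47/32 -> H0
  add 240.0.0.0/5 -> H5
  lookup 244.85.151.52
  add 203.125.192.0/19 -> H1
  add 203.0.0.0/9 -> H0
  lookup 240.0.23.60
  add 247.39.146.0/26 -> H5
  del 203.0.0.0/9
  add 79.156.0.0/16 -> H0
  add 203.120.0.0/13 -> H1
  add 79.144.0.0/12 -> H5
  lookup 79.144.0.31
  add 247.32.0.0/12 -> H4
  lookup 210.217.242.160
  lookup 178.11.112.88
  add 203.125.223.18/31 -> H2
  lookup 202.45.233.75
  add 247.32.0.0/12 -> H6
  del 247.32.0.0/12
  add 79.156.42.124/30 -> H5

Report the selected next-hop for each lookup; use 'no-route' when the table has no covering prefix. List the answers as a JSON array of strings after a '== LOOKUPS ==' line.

Trace:
  + 0.0.0.0/0 (H4) depth=0
  + 247.39.146.47/32 (H0) depth=32
  + 240.0.0.0/5 (H5) depth=5
  Q 244.85.151.52: descend 111101 ; hops seen [H4,H5] ; pick H5
  + 203.125.192.0/19 (H1) depth=19
  + 203.0.0.0/9 (H0) depth=9
  Q 240.0.23.60: descend 11110 ; hops seen [H4,H5] ; pick H5
  + 247.39.146.0/26 (H5) depth=26
  del 203.0.0.0/9 (clear depth 9)
  + 79.156.0.0/16 (H0) depth=16
  + 203.120.0.0/13 (H1) depth=13
  + 79.144.0.0/12 (H5) depth=12
  Q 79.144.0.31: descend 010011111001 ; hops seen [H4,H5] ; pick H5
  + 247.32.0.0/12 (H4) depth=12
  Q 210.217.242.160: descend 110 ; hops seen [H4] ; pick H4
  Q 178.11.112.88: descend 1 ; hops seen [H4] ; pick H4
  + 203.125.223.18/31 (H2) depth=31
  Q 202.45.233.75: descend 1100101 ; hops seen [H4] ; pick H4
  + 247.32.0.0/12 (H6) depth=12
  del 247.32.0.0/12 (clear depth 12)
  + 79.156.42.124/30 (H5) depth=30

== LOOKUPS ==
["H5","H5","H5","H4","H4","H4"]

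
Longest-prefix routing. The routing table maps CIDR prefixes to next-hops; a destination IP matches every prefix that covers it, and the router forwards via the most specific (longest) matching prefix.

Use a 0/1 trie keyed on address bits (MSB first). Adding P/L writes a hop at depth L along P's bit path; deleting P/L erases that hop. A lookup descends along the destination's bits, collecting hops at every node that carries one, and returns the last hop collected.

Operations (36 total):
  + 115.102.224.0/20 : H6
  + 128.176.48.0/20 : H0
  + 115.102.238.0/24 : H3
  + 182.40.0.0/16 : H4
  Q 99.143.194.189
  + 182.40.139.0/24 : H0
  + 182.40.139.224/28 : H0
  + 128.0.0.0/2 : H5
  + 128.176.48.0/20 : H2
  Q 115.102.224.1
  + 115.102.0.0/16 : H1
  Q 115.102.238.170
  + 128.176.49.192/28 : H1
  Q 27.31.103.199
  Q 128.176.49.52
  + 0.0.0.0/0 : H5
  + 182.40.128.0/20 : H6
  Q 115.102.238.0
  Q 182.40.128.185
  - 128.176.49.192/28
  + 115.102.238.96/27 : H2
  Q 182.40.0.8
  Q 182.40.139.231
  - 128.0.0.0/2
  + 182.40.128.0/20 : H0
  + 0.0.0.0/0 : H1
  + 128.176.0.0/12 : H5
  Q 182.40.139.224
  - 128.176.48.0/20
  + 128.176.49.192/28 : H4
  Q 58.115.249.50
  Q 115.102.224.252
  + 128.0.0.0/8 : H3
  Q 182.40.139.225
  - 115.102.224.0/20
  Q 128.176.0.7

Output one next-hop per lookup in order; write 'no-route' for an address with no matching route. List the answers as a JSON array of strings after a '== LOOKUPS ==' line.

Process each operation:
  + 115.102.224.0/20 (H6) depth=20
  + 128.176.48.0/20 (H0) depth=20
  + 115.102.238.0/24 (H3) depth=24
  + 182.40.0.0/16 (H4) depth=16
  Q 99.143.194.189: descend 011 ; hops seen [∅] ; pick no-route
  + 182.40.139.0/24 (H0) depth=24
  + 182.40.139.224/28 (H0) depth=28
  + 128.0.0.0/2 (H5) depth=2
  + 128.176.48.0/20 (H2) depth=20
  Q 115.102.224.1: descend 01110011011001101110 ; hops seen [H6] ; pick H6
  + 115.102.0.0/16 (H1) depth=16
  Q 115.102.238.170: descend 011100110110011011101110 ; hops seen [H1,H6,H3] ; pick H3
  + 128.176.49.192/28 (H1) depth=28
  Q 27.31.103.199: descend 0 ; hops seen [∅] ; pick no-route
  Q 128.176.49.52: descend 100000001011000000110001 ; hops seen [H5,H2] ; pick H2
  + 0.0.0.0/0 (H5) depth=0
  + 182.40.128.0/20 (H6) depth=20
  Q 115.102.238.0: descend 011100110110011011101110 ; hops seen [H5,H1,H6,H3] ; pick H3
  Q 182.40.128.185: descend 10110110001010001000 ; hops seen [H5,H5,H4,H6] ; pick H6
  - 128.176.49.192/28 clear@28
  + 115.102.238.96/27 (H2) depth=27
  Q 182.40.0.8: descend 1011011000101000 ; hops seen [H5,H5,H4] ; pick H4
  Q 182.40.139.231: descend 1011011000101000100010111110 ; hops seen [H5,H5,H4,H6,H0,H0] ; pick H0
  - 128.0.0.0/2 clear@2
  + 182.40.128.0/20 (H0) depth=20
  + 0.0.0.0/0 (H1) depth=0
  + 128.176.0.0/12 (H5) depth=12
  Q 182.40.139.224: descend 1011011000101000100010111110 ; hops seen [H1,H4,H0,H0,H0] ; pick H0
  - 128.176.48.0/20 clear@20
  + 128.176.49.192/28 (H4) depth=28
  Q 58.115.249.50: descend 0 ; hops seen [H1] ; pick H1
  Q 115.102.224.252: descend 01110011011001101110 ; hops seen [H1,H1,H6] ; pick H6
  + 128.0.0.0/8 (H3) depth=8
  Q 182.40.139.225: descend 1011011000101000100010111110 ; hops seen [H1,H4,H0,H0,H0] ; pick H0
  - 115.102.224.0/20 clear@20
  Q 128.176.0.7: descend 100000001011000000 ; hops seen [H1,H3,H5] ; pick H5

== LOOKUPS ==
["no-route","H6","H3","no-route","H2","H3","H6","H4","H0","H0","H1","H6","H0","H5"]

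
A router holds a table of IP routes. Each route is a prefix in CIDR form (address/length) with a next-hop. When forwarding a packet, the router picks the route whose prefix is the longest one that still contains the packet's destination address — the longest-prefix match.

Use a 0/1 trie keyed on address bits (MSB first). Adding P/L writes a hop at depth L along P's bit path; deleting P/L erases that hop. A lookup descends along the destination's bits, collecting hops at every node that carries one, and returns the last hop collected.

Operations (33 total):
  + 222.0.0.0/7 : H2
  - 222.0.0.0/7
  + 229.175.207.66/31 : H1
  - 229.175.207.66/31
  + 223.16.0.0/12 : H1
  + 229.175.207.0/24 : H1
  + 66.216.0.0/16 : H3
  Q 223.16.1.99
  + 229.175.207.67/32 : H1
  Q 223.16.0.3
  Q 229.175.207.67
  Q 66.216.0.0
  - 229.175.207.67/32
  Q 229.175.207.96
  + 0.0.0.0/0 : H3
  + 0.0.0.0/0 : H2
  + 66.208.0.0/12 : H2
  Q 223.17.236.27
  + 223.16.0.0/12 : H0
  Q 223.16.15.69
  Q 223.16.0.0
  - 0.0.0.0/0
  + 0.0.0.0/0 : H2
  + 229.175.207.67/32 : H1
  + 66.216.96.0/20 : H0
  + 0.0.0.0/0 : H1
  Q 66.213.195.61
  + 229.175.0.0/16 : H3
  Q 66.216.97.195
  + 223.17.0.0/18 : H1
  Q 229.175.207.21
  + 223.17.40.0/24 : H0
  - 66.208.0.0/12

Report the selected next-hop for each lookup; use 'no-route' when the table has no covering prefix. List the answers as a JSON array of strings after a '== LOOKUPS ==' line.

Trace:
  + 222.0.0.0/7 (H2) depth=7
  del 222.0.0.0/7 (clear depth 7)
  + 229.175.207.66/31 (H1) depth=31
  del 229.175.207.66/31 (clear depth 31)
  + 223.16.0.0/12 (H1) depth=12
  + 229.175.207.0/24 (H1) depth=24
  + 66.216.0.0/16 (H3) depth=16
  ? 223.16.1.99  path d0:-→d1:-→d2:-→d3:-→d4:-→d5:-→d6:-→d7:-→d8:-→d9:-→d10:-→d11:-→d12:H1  best=H1
  + 229.175.207.67/32 (H1) depth=32
  ? 223.16.0.3  path d0:-→d1:-→d2:-→d3:-→d4:-→d5:-→d6:-→d7:-→d8:-→d9:-→d10:-→d11:-→d12:H1  best=H1
  ? 229.175.207.67  path d0:-→d1:-→d2:-→d3:-→d4:-→d5:-→d6:-→d7:-→d8:-→d9:-→d10:-→d11:-→d12:-→d13:-→d14:-→d15:-→d16:-→d17:-→d18:-→d19:-→d20:-→d21:-→d22:-→d23:-→d24:H1→d25:-→d26:-→d27:-→d28:-→d29:-→d30:-→d31:-→d32:H1  best=H1
  ? 66.216.0.0  path d0:-→d1:-→d2:-→d3:-→d4:-→d5:-→d6:-→d7:-→d8:-→d9:-→d10:-→d11:-→d12:-→d13:-→d14:-→d15:-→d16:H3  best=H3
  del 229.175.207.67/32 (clear depth 32)
  ? 229.175.207.96  path d0:-→d1:-→d2:-→d3:-→d4:-→d5:-→d6:-→d7:-→d8:-→d9:-→d10:-→d11:-→d12:-→d13:-→d14:-→d15:-→d16:-→d17:-→d18:-→d19:-→d20:-→d21:-→d22:-→d23:-→d24:H1→d25:-→d26:-  best=H1
  + 0.0.0.0/0 (H3) depth=0
  + 0.0.0.0/0 (H2) depth=0
  + 66.208.0.0/12 (H2) depth=12
  ? 223.17.236.27  path d0:H2→d1:-→d2:-→d3:-→d4:-→d5:-→d6:-→d7:-→d8:-→d9:-→d10:-→d11:-→d12:H1  best=H1
  + 223.16.0.0/12 (H0) depth=12
  ? 223.16.15.69  path d0:H2→d1:-→d2:-→d3:-→d4:-→d5:-→d6:-→d7:-→d8:-→d9:-→d10:-→d11:-→d12:H0  best=H0
  ? 223.16.0.0  path d0:H2→d1:-→d2:-→d3:-→d4:-→d5:-→d6:-→d7:-→d8:-→d9:-→d10:-→d11:-→d12:H0  best=H0
  del 0.0.0.0/0 (clear depth 0)
  + 0.0.0.0/0 (H2) depth=0
  + 229.175.207.67/32 (H1) depth=32
  + 66.216.96.0/20 (H0) depth=20
  + 0.0.0.0/0 (H1) depth=0
  ? 66.213.195.61  path d0:H1→d1:-→d2:-→d3:-→d4:-→d5:-→d6:-→d7:-→d8:-→d9:-→d10:-→d11:-→d12:H2  best=H2
  + 229.175.0.0/16 (H3) depth=16
  ? 66.216.97.195  path d0:H1→d1:-→d2:-→d3:-→d4:-→d5:-→d6:-→d7:-→d8:-→d9:-→d10:-→d11:-→d12:H2→d13:-→d14:-→d15:-→d16:H3→d17:-→d18:-→d19:-→d20:H0  best=H0
  + 223.17.0.0/18 (H1) depth=18
  ? 229.175.207.21  path d0:H1→d1:-→d2:-→d3:-→d4:-→d5:-→d6:-→d7:-→d8:-→d9:-→d10:-→d11:-→d12:-→d13:-→d14:-→d15:-→d16:H3→d17:-→d18:-→d19:-→d20:-→d21:-→d22:-→d23:-→d24:H1→d25:-  best=H1
  + 223.17.40.0/24 (H0) depth=24
  del 66.208.0.0/12 (clear depth 12)

== LOOKUPS ==
["H1","H1","H1","H3","H1","H1","H0","H0","H2","H0","H1"]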